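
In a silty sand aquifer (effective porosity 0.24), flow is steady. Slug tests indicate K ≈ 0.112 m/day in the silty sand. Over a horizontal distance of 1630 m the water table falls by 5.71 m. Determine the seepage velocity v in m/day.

Hydraulic gradient i = Δh / L = 5.71 / 1630 = 0.003503.
Darcy flux q = K · i = 0.1120 × 0.003503 = 0.0003923 m/day.
Seepage velocity v = q / n_e = 0.0003923 / 0.24 = 0.001635 m/day.

0.00163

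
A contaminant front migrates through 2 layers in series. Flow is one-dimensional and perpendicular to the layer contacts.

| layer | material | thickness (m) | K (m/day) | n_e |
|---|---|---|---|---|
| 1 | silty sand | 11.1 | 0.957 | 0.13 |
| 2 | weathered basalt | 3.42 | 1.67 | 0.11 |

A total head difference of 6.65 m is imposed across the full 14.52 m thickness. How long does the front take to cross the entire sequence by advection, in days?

With flow normal to the layers, continuity requires the same specific discharge q through every layer.
Σ(b_i/K_i) = 11.1/0.957 + 3.42/1.67 = 13.65 d.
q = Δh / Σ(b_i/K_i) = 6.65 / 13.65 = 0.4873 m/day.
In each layer the seepage velocity is v_i = q/n_i, so the layer transit time is t_i = b_i·n_i / q:
  layer 1 (silty sand): t_1 = 11.1 × 0.13 / 0.4873 = 2.961 d
  layer 2 (weathered basalt): t_2 = 3.42 × 0.11 / 0.4873 = 0.7720 d
Total t = Σ t_i = 3.733 days.

3.73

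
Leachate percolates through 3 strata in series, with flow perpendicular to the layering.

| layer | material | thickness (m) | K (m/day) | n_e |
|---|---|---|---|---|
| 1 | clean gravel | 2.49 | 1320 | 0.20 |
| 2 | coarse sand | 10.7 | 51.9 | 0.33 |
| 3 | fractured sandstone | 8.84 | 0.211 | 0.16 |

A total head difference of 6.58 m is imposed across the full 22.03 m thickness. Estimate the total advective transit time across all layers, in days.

34.8

With flow normal to the layers, continuity requires the same specific discharge q through every layer.
Σ(b_i/K_i) = 2.49/1320 + 10.7/51.9 + 8.84/0.211 = 42.10 d.
q = Δh / Σ(b_i/K_i) = 6.58 / 42.10 = 0.1563 m/day.
In each layer the seepage velocity is v_i = q/n_i, so the layer transit time is t_i = b_i·n_i / q:
  layer 1 (clean gravel): t_1 = 2.49 × 0.20 / 0.1563 = 3.187 d
  layer 2 (coarse sand): t_2 = 10.7 × 0.33 / 0.1563 = 22.59 d
  layer 3 (fractured sandstone): t_3 = 8.84 × 0.16 / 0.1563 = 9.050 d
Total t = Σ t_i = 34.83 days.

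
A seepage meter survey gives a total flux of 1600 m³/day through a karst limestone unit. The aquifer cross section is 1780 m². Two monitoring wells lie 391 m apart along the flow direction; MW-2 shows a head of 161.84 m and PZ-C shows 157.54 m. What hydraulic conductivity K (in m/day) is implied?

Hydraulic gradient i = (161.84 − 157.54) / 391 = 4.3 / 391 = 0.01100.
From Q = K·A·i, K = Q / (A·i) = 1600 / (1780 × 0.01100) = 81.74 m/day.

81.7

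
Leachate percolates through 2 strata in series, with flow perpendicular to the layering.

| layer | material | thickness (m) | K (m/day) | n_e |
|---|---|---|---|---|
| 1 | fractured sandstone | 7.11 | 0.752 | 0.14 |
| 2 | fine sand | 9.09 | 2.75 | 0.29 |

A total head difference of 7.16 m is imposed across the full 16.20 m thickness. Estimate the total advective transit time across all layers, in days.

With flow normal to the layers, continuity requires the same specific discharge q through every layer.
Σ(b_i/K_i) = 7.11/0.752 + 9.09/2.75 = 12.76 d.
q = Δh / Σ(b_i/K_i) = 7.16 / 12.76 = 0.5611 m/day.
In each layer the seepage velocity is v_i = q/n_i, so the layer transit time is t_i = b_i·n_i / q:
  layer 1 (fractured sandstone): t_1 = 7.11 × 0.14 / 0.5611 = 1.774 d
  layer 2 (fine sand): t_2 = 9.09 × 0.29 / 0.5611 = 4.698 d
Total t = Σ t_i = 6.472 days.

6.47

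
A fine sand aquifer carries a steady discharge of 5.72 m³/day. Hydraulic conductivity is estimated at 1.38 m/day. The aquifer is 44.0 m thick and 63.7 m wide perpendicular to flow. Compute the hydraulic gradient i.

Cross-sectional area A = 63.7 × 44.0 = 2803 m².
From Q = K·A·i, i = Q / (K·A) = 5.72 / (1.380 × 2803) = 0.001479.

0.00148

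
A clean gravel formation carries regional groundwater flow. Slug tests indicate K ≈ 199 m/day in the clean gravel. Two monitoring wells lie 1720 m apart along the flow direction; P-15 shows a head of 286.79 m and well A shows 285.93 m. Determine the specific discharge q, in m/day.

0.0995

Hydraulic gradient i = (286.79 − 285.93) / 1720 = 0.86 / 1720 = 0.0005000.
Specific discharge q = K · i = 199.0 × 0.0005000 = 0.09950 m/day.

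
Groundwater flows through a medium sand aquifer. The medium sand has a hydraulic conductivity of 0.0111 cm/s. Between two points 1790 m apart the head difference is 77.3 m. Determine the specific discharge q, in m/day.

0.414

Convert K: 0.0111 cm/s × 864 = 9.590 m/day.
Hydraulic gradient i = Δh / L = 77.3 / 1790 = 0.04318.
Specific discharge q = K · i = 9.590 × 0.04318 = 0.4142 m/day.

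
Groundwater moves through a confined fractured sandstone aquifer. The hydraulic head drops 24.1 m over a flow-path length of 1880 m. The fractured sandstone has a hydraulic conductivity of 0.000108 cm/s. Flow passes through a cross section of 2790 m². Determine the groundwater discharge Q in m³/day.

3.34

Convert K: 0.000108 cm/s × 864 = 0.09331 m/day.
Hydraulic gradient i = Δh / L = 24.1 / 1880 = 0.01282.
Darcy's law: Q = K · A · i = 0.09331 × 2790 × 0.01282 = 3.337 m³/day.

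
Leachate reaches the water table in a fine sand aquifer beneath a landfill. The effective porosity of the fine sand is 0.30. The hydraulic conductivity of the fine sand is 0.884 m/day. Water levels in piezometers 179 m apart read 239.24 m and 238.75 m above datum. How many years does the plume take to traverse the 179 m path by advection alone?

Hydraulic gradient i = (239.24 − 238.75) / 179 = 0.49 / 179 = 0.002737.
Darcy flux q = K · i = 0.8840 × 0.002737 = 0.002420 m/day.
Seepage velocity v = q / n_e = 0.002420 / 0.30 = 0.008066 m/day.
Travel time t = L / v = 179 / 0.008066 = 22191 days = 60.76 years.

60.8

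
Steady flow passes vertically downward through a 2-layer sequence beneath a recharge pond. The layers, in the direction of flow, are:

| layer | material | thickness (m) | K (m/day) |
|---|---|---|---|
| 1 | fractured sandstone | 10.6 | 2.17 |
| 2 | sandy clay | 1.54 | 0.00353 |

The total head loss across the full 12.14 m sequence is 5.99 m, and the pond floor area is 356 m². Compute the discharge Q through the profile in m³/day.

4.83

Flow is perpendicular to layering, so the layers act in series and the equivalent K is the thickness-weighted harmonic mean.
Total thickness L = 10.6 + 1.54 = 12.14 m.
Σ(b_i/K_i) = 10.6/2.17 + 1.54/0.00353 = 441.1 d.
K_eq = L / Σ(b_i/K_i) = 12.14 / 441.1 = 0.02752 m/day.
Q = K_eq · A · (Δh/L) = 0.02752 × 356 × (5.99/12.14) = 4.834 m³/day.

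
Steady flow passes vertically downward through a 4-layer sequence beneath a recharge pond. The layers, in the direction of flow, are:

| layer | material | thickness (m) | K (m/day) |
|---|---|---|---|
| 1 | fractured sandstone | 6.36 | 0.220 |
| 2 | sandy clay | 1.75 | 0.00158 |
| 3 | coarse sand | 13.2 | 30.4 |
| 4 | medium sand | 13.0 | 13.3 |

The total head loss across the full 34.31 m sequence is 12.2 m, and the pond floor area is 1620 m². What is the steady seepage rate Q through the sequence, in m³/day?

17.4

Flow is perpendicular to layering, so the layers act in series and the equivalent K is the thickness-weighted harmonic mean.
Total thickness L = 6.36 + 1.75 + 13.2 + 13.0 = 34.31 m.
Σ(b_i/K_i) = 6.36/0.220 + 1.75/0.00158 + 13.2/30.4 + 13.0/13.3 = 1138 d.
K_eq = L / Σ(b_i/K_i) = 34.31 / 1138 = 0.03015 m/day.
Q = K_eq · A · (Δh/L) = 0.03015 × 1620 × (12.2/34.31) = 17.37 m³/day.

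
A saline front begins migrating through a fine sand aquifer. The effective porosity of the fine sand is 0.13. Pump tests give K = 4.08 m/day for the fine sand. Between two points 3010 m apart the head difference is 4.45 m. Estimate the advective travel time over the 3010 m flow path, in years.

178

Hydraulic gradient i = Δh / L = 4.45 / 3010 = 0.001478.
Darcy flux q = K · i = 4.080 × 0.001478 = 0.006032 m/day.
Seepage velocity v = q / n_e = 0.006032 / 0.13 = 0.04640 m/day.
Travel time t = L / v = 3010 / 0.04640 = 64872 days = 177.6 years.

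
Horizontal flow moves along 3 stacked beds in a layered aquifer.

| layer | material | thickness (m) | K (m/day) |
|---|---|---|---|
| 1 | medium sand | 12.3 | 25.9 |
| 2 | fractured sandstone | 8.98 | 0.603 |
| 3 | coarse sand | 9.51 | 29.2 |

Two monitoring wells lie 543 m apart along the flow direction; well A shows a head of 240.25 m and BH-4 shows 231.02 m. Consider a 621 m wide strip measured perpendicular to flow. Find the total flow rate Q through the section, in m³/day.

6350

Flow is parallel to layering, so each bed carries its own Darcy discharge and the transmissivities add.
Σ(K_i·b_i) = 25.9×12.3 + 0.603×8.98 + 29.2×9.51 = 601.7 m²/day.
Hydraulic gradient i = (240.25 − 231.02) / 543 = 9.23 / 543 = 0.01700.
Q = Σ(K_i·b_i) · W · i = 601.7 × 621 × 0.01700 = 6351 m³/day.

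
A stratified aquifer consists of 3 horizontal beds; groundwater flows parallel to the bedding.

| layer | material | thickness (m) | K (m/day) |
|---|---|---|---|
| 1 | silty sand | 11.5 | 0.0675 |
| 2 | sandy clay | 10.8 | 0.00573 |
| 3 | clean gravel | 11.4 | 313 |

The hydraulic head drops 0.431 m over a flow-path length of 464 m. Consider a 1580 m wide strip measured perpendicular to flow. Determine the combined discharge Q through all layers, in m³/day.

Flow is parallel to layering, so each bed carries its own Darcy discharge and the transmissivities add.
Σ(K_i·b_i) = 0.0675×11.5 + 0.00573×10.8 + 313×11.4 = 3569 m²/day.
Hydraulic gradient i = Δh / L = 0.431 / 464 = 0.0009289.
Q = Σ(K_i·b_i) · W · i = 3569 × 1580 × 0.0009289 = 5238 m³/day.

5240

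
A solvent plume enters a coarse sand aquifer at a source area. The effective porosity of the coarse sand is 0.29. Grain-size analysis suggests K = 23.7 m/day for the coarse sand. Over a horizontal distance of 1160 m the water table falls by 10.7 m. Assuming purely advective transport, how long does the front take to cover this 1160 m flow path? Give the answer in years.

4.21

Hydraulic gradient i = Δh / L = 10.7 / 1160 = 0.009224.
Darcy flux q = K · i = 23.70 × 0.009224 = 0.2186 m/day.
Seepage velocity v = q / n_e = 0.2186 / 0.29 = 0.7538 m/day.
Travel time t = L / v = 1160 / 0.7538 = 1539 days = 4.213 years.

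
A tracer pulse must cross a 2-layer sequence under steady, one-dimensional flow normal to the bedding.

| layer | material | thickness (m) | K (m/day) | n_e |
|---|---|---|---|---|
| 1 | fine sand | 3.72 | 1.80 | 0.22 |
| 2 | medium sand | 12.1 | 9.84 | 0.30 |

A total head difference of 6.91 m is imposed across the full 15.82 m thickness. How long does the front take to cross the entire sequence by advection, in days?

With flow normal to the layers, continuity requires the same specific discharge q through every layer.
Σ(b_i/K_i) = 3.72/1.80 + 12.1/9.84 = 3.296 d.
q = Δh / Σ(b_i/K_i) = 6.91 / 3.296 = 2.096 m/day.
In each layer the seepage velocity is v_i = q/n_i, so the layer transit time is t_i = b_i·n_i / q:
  layer 1 (fine sand): t_1 = 3.72 × 0.22 / 2.096 = 0.3904 d
  layer 2 (medium sand): t_2 = 12.1 × 0.30 / 2.096 = 1.732 d
Total t = Σ t_i = 2.122 days.

2.12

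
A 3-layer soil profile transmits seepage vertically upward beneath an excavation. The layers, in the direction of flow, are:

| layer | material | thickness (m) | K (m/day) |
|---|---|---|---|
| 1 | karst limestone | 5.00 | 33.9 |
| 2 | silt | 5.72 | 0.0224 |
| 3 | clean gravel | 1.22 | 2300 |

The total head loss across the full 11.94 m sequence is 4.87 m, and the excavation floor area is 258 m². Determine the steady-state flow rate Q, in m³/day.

4.92

Flow is perpendicular to layering, so the layers act in series and the equivalent K is the thickness-weighted harmonic mean.
Total thickness L = 5.00 + 5.72 + 1.22 = 11.94 m.
Σ(b_i/K_i) = 5.00/33.9 + 5.72/0.0224 + 1.22/2300 = 255.5 d.
K_eq = L / Σ(b_i/K_i) = 11.94 / 255.5 = 0.04673 m/day.
Q = K_eq · A · (Δh/L) = 0.04673 × 258 × (4.87/11.94) = 4.918 m³/day.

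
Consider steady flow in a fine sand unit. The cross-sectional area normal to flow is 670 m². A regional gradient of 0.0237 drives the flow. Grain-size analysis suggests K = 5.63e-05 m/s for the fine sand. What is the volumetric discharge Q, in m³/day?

Convert K: 5.63e-05 m/s × 86400 = 4.864 m/day.
Hydraulic gradient i = 0.0237.
Darcy's law: Q = K · A · i = 4.864 × 670.0 × 0.02370 = 77.24 m³/day.

77.2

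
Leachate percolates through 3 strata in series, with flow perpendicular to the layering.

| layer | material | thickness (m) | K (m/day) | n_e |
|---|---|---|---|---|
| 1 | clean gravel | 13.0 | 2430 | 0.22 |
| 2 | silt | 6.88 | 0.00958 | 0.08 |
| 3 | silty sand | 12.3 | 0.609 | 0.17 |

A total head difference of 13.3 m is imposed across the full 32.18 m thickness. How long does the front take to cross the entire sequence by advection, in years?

With flow normal to the layers, continuity requires the same specific discharge q through every layer.
Σ(b_i/K_i) = 13.0/2430 + 6.88/0.00958 + 12.3/0.609 = 738.4 d.
q = Δh / Σ(b_i/K_i) = 13.3 / 738.4 = 0.01801 m/day.
In each layer the seepage velocity is v_i = q/n_i, so the layer transit time is t_i = b_i·n_i / q:
  layer 1 (clean gravel): t_1 = 13.0 × 0.22 / 0.01801 = 158.8 d
  layer 2 (silt): t_2 = 6.88 × 0.08 / 0.01801 = 30.56 d
  layer 3 (silty sand): t_3 = 12.3 × 0.17 / 0.01801 = 116.1 d
Total t = Σ t_i = 305.4 days = 0.8362 years.

0.836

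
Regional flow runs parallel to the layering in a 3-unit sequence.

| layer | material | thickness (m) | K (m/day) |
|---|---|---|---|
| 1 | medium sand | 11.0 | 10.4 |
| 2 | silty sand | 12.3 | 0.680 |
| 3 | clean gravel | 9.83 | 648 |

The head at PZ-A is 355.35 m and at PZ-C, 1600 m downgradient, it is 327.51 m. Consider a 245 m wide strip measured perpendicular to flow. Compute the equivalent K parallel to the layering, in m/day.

Flow is parallel to layering, so each bed carries its own Darcy discharge and the transmissivities add.
Σ(K_i·b_i) = 10.4×11.0 + 0.680×12.3 + 648×9.83 = 6493 m²/day.
Total thickness b = 33.13 m, so K_eq = Σ(K_i·b_i)/b = 196.0 m/day.

196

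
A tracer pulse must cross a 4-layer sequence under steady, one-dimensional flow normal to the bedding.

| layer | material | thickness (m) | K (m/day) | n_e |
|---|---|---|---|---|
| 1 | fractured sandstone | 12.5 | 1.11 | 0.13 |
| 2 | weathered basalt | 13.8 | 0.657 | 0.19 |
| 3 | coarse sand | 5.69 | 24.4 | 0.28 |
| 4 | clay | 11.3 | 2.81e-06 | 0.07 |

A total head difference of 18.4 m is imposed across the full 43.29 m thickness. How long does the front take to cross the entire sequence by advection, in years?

With flow normal to the layers, continuity requires the same specific discharge q through every layer.
Σ(b_i/K_i) = 12.5/1.11 + 13.8/0.657 + 5.69/24.4 + 11.3/2.81e-06 = 4.021e+06 d.
q = Δh / Σ(b_i/K_i) = 18.4 / 4.021e+06 = 4.576e-06 m/day.
In each layer the seepage velocity is v_i = q/n_i, so the layer transit time is t_i = b_i·n_i / q:
  layer 1 (fractured sandstone): t_1 = 12.5 × 0.13 / 4.576e-06 = 3.551e+05 d
  layer 2 (weathered basalt): t_2 = 13.8 × 0.19 / 4.576e-06 = 5.730e+05 d
  layer 3 (coarse sand): t_3 = 5.69 × 0.28 / 4.576e-06 = 3.482e+05 d
  layer 4 (clay): t_4 = 11.3 × 0.07 / 4.576e-06 = 1.729e+05 d
Total t = Σ t_i = 1.449e+06 days = 3968 years.

3970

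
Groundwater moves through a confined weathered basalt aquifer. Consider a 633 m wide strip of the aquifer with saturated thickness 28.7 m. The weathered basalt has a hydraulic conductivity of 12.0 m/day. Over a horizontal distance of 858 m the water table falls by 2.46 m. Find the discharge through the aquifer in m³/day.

625

Cross-sectional area A = 633 × 28.7 = 18167 m².
Hydraulic gradient i = Δh / L = 2.46 / 858 = 0.002867.
Darcy's law: Q = K · A · i = 12.00 × 18167 × 0.002867 = 625.0 m³/day.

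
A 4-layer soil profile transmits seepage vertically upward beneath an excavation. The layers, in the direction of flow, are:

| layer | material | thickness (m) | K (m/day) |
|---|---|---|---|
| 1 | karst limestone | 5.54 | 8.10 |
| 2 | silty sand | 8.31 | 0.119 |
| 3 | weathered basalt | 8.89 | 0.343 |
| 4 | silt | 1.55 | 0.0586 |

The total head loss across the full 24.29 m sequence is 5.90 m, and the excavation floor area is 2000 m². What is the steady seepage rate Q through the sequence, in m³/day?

96.0

Flow is perpendicular to layering, so the layers act in series and the equivalent K is the thickness-weighted harmonic mean.
Total thickness L = 5.54 + 8.31 + 8.89 + 1.55 = 24.29 m.
Σ(b_i/K_i) = 5.54/8.10 + 8.31/0.119 + 8.89/0.343 + 1.55/0.0586 = 122.9 d.
K_eq = L / Σ(b_i/K_i) = 24.29 / 122.9 = 0.1977 m/day.
Q = K_eq · A · (Δh/L) = 0.1977 × 2000 × (5.90/24.29) = 96.02 m³/day.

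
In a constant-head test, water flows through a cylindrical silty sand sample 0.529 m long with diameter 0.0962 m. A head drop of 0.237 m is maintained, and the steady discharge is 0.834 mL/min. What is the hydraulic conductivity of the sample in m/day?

Cross-sectional area A = π·(d/2)² = π × (0.0962/2)² = 0.007268 m².
Convert discharge: 0.834 mL/min = 1.390e-08 m³/s.
Darcy's law rearranged: K = Q·L / (A·Δh) = 1.390e-08 × 0.529 / (0.007268 × 0.237) = 4.269e-06 m/s = 0.3688 m/day.

0.369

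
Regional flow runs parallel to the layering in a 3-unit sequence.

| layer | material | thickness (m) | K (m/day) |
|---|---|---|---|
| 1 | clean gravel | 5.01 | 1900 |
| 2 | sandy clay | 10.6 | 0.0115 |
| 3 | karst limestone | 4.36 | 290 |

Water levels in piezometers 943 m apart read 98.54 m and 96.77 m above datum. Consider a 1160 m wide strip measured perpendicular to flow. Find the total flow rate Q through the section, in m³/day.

Flow is parallel to layering, so each bed carries its own Darcy discharge and the transmissivities add.
Σ(K_i·b_i) = 1900×5.01 + 0.0115×10.6 + 290×4.36 = 10784 m²/day.
Hydraulic gradient i = (98.54 − 96.77) / 943 = 1.77 / 943 = 0.001877.
Q = Σ(K_i·b_i) · W · i = 10784 × 1160 × 0.001877 = 23479 m³/day.

23500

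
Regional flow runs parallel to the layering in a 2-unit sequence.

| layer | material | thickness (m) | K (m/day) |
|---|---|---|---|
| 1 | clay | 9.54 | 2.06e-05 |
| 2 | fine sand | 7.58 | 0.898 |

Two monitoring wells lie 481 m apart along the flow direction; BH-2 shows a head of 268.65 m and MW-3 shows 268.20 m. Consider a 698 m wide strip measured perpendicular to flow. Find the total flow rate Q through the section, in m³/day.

Flow is parallel to layering, so each bed carries its own Darcy discharge and the transmissivities add.
Σ(K_i·b_i) = 2.06e-05×9.54 + 0.898×7.58 = 6.807 m²/day.
Hydraulic gradient i = (268.65 − 268.20) / 481 = 0.45 / 481 = 0.0009356.
Q = Σ(K_i·b_i) · W · i = 6.807 × 698 × 0.0009356 = 4.445 m³/day.

4.45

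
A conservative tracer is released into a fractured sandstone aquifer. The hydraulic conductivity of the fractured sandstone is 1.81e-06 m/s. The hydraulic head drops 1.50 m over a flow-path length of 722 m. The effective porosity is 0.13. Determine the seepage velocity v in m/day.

0.00250

Convert K: 1.81e-06 m/s × 86400 = 0.1564 m/day.
Hydraulic gradient i = Δh / L = 1.50 / 722 = 0.002078.
Darcy flux q = K · i = 0.1564 × 0.002078 = 0.0003249 m/day.
Seepage velocity v = q / n_e = 0.0003249 / 0.13 = 0.002499 m/day.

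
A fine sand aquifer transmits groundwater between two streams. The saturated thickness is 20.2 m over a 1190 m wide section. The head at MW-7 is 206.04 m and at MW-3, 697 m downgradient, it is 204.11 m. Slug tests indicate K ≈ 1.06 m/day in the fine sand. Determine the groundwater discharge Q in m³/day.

70.6

Cross-sectional area A = 1190 × 20.2 = 24038 m².
Hydraulic gradient i = (206.04 − 204.11) / 697 = 1.93 / 697 = 0.002769.
Darcy's law: Q = K · A · i = 1.060 × 24038 × 0.002769 = 70.56 m³/day.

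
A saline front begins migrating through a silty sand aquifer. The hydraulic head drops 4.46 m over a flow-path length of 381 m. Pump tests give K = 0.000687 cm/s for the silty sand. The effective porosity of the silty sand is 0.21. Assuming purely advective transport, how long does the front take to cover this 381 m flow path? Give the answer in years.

Convert K: 0.000687 cm/s × 864 = 0.5936 m/day.
Hydraulic gradient i = Δh / L = 4.46 / 381 = 0.01171.
Darcy flux q = K · i = 0.5936 × 0.01171 = 0.006948 m/day.
Seepage velocity v = q / n_e = 0.006948 / 0.21 = 0.03309 m/day.
Travel time t = L / v = 381 / 0.03309 = 11515 days = 31.53 years.

31.5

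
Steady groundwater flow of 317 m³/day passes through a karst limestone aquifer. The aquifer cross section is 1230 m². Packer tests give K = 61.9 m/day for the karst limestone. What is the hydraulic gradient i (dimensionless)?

From Q = K·A·i, i = Q / (K·A) = 317 / (61.90 × 1230) = 0.004164.

0.00416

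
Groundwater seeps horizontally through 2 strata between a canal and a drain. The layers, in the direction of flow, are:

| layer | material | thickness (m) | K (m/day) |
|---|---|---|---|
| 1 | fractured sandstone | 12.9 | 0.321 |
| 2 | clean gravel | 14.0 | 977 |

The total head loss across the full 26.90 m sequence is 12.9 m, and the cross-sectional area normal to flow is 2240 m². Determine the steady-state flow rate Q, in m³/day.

Flow is perpendicular to layering, so the layers act in series and the equivalent K is the thickness-weighted harmonic mean.
Total thickness L = 12.9 + 14.0 = 26.90 m.
Σ(b_i/K_i) = 12.9/0.321 + 14.0/977 = 40.20 d.
K_eq = L / Σ(b_i/K_i) = 26.90 / 40.20 = 0.6691 m/day.
Q = K_eq · A · (Δh/L) = 0.6691 × 2240 × (12.9/26.90) = 718.8 m³/day.

719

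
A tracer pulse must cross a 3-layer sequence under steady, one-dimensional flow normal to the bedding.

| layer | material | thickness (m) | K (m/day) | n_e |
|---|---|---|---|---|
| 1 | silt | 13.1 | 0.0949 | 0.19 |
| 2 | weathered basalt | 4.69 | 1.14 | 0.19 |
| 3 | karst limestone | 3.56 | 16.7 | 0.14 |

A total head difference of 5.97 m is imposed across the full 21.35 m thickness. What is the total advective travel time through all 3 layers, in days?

With flow normal to the layers, continuity requires the same specific discharge q through every layer.
Σ(b_i/K_i) = 13.1/0.0949 + 4.69/1.14 + 3.56/16.7 = 142.4 d.
q = Δh / Σ(b_i/K_i) = 5.97 / 142.4 = 0.04193 m/day.
In each layer the seepage velocity is v_i = q/n_i, so the layer transit time is t_i = b_i·n_i / q:
  layer 1 (silt): t_1 = 13.1 × 0.19 / 0.04193 = 59.36 d
  layer 2 (weathered basalt): t_2 = 4.69 × 0.19 / 0.04193 = 21.25 d
  layer 3 (karst limestone): t_3 = 3.56 × 0.14 / 0.04193 = 11.89 d
Total t = Σ t_i = 92.49 days.

92.5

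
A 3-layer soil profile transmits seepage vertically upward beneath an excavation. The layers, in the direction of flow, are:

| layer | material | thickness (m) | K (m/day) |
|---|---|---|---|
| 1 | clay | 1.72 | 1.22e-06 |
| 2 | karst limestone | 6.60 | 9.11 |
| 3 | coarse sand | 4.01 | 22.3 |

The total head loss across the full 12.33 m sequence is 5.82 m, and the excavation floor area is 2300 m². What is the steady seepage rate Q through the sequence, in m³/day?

0.00949

Flow is perpendicular to layering, so the layers act in series and the equivalent K is the thickness-weighted harmonic mean.
Total thickness L = 1.72 + 6.60 + 4.01 = 12.33 m.
Σ(b_i/K_i) = 1.72/1.22e-06 + 6.60/9.11 + 4.01/22.3 = 1.410e+06 d.
K_eq = L / Σ(b_i/K_i) = 12.33 / 1.410e+06 = 8.746e-06 m/day.
Q = K_eq · A · (Δh/L) = 8.746e-06 × 2300 × (5.82/12.33) = 0.009495 m³/day.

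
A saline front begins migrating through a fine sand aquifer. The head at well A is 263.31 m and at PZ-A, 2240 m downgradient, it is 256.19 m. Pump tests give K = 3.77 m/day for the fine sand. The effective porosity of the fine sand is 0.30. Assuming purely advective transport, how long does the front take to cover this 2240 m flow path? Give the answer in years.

154

Hydraulic gradient i = (263.31 − 256.19) / 2240 = 7.12 / 2240 = 0.003179.
Darcy flux q = K · i = 3.770 × 0.003179 = 0.01198 m/day.
Seepage velocity v = q / n_e = 0.01198 / 0.30 = 0.03994 m/day.
Travel time t = L / v = 2240 / 0.03994 = 56078 days = 153.5 years.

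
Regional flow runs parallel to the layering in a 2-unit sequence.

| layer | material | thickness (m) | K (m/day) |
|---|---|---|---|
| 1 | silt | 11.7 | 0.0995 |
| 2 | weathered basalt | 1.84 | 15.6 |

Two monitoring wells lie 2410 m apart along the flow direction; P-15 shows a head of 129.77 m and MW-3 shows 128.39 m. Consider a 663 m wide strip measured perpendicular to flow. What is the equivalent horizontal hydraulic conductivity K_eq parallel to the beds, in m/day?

2.21

Flow is parallel to layering, so each bed carries its own Darcy discharge and the transmissivities add.
Σ(K_i·b_i) = 0.0995×11.7 + 15.6×1.84 = 29.87 m²/day.
Total thickness b = 13.54 m, so K_eq = Σ(K_i·b_i)/b = 2.206 m/day.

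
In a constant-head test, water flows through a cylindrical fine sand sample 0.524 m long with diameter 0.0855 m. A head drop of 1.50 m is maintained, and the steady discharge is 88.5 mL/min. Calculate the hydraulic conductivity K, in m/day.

7.75

Cross-sectional area A = π·(d/2)² = π × (0.0855/2)² = 0.005741 m².
Convert discharge: 88.5 mL/min = 1.475e-06 m³/s.
Darcy's law rearranged: K = Q·L / (A·Δh) = 1.475e-06 × 0.524 / (0.005741 × 1.50) = 8.974e-05 m/s = 7.754 m/day.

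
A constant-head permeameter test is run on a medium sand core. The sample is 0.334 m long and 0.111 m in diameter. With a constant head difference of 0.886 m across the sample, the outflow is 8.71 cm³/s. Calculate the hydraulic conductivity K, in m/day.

Cross-sectional area A = π·(d/2)² = π × (0.111/2)² = 0.009677 m².
Convert discharge: 8.71 cm³/s = 8.710e-06 m³/s.
Darcy's law rearranged: K = Q·L / (A·Δh) = 8.710e-06 × 0.334 / (0.009677 × 0.886) = 0.0003393 m/s = 29.32 m/day.

29.3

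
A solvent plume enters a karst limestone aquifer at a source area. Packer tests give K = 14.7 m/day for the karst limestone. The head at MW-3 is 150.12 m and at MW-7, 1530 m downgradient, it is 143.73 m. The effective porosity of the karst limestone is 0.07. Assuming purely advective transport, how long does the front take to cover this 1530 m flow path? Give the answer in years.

4.78

Hydraulic gradient i = (150.12 − 143.73) / 1530 = 6.39 / 1530 = 0.004176.
Darcy flux q = K · i = 14.70 × 0.004176 = 0.06139 m/day.
Seepage velocity v = q / n_e = 0.06139 / 0.07 = 0.8771 m/day.
Travel time t = L / v = 1530 / 0.8771 = 1744 days = 4.776 years.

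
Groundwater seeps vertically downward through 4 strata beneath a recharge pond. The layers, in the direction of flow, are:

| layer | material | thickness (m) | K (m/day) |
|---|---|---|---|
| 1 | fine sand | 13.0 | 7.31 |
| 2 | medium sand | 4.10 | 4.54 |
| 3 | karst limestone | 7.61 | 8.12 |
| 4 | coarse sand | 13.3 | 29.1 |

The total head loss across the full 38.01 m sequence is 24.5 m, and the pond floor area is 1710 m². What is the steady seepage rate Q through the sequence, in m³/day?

Flow is perpendicular to layering, so the layers act in series and the equivalent K is the thickness-weighted harmonic mean.
Total thickness L = 13.0 + 4.10 + 7.61 + 13.3 = 38.01 m.
Σ(b_i/K_i) = 13.0/7.31 + 4.10/4.54 + 7.61/8.12 + 13.3/29.1 = 4.076 d.
K_eq = L / Σ(b_i/K_i) = 38.01 / 4.076 = 9.326 m/day.
Q = K_eq · A · (Δh/L) = 9.326 × 1710 × (24.5/38.01) = 10279 m³/day.

10300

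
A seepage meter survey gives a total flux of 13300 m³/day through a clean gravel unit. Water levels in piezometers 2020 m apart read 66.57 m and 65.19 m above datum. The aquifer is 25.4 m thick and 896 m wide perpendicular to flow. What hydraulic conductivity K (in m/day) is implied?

Cross-sectional area A = 896 × 25.4 = 22758 m².
Hydraulic gradient i = (66.57 − 65.19) / 2020 = 1.38 / 2020 = 0.0006832.
From Q = K·A·i, K = Q / (A·i) = 13300 / (22758 × 0.0006832) = 855.4 m/day.

855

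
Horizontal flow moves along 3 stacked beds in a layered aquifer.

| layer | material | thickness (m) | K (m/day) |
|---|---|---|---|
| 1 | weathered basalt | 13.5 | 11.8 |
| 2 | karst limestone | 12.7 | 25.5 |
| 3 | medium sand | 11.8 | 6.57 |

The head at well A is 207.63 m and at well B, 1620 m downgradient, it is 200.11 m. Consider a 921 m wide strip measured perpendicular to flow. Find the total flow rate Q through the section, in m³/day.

Flow is parallel to layering, so each bed carries its own Darcy discharge and the transmissivities add.
Σ(K_i·b_i) = 11.8×13.5 + 25.5×12.7 + 6.57×11.8 = 560.7 m²/day.
Hydraulic gradient i = (207.63 − 200.11) / 1620 = 7.52 / 1620 = 0.004642.
Q = Σ(K_i·b_i) · W · i = 560.7 × 921 × 0.004642 = 2397 m³/day.

2400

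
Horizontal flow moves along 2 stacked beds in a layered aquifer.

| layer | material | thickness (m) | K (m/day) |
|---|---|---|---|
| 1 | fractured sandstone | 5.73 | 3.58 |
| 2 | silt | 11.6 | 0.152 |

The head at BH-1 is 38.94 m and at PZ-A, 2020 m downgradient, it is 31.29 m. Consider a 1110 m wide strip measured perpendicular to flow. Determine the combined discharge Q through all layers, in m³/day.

Flow is parallel to layering, so each bed carries its own Darcy discharge and the transmissivities add.
Σ(K_i·b_i) = 3.58×5.73 + 0.152×11.6 = 22.28 m²/day.
Hydraulic gradient i = (38.94 − 31.29) / 2020 = 7.65 / 2020 = 0.003787.
Q = Σ(K_i·b_i) · W · i = 22.28 × 1110 × 0.003787 = 93.64 m³/day.

93.6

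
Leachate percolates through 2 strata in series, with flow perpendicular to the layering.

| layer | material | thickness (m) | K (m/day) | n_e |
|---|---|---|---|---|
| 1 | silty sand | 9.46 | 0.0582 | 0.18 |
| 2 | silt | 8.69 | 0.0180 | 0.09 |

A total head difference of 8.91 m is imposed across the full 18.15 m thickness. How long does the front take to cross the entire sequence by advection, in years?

0.493

With flow normal to the layers, continuity requires the same specific discharge q through every layer.
Σ(b_i/K_i) = 9.46/0.0582 + 8.69/0.0180 = 645.3 d.
q = Δh / Σ(b_i/K_i) = 8.91 / 645.3 = 0.01381 m/day.
In each layer the seepage velocity is v_i = q/n_i, so the layer transit time is t_i = b_i·n_i / q:
  layer 1 (silty sand): t_1 = 9.46 × 0.18 / 0.01381 = 123.3 d
  layer 2 (silt): t_2 = 8.69 × 0.09 / 0.01381 = 56.64 d
Total t = Σ t_i = 180.0 days = 0.4927 years.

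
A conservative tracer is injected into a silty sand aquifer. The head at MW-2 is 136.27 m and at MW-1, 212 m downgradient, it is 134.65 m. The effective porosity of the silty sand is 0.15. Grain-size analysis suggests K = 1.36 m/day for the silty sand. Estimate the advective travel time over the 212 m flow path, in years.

8.38

Hydraulic gradient i = (136.27 − 134.65) / 212 = 1.62 / 212 = 0.007642.
Darcy flux q = K · i = 1.360 × 0.007642 = 0.01039 m/day.
Seepage velocity v = q / n_e = 0.01039 / 0.15 = 0.06928 m/day.
Travel time t = L / v = 212 / 0.06928 = 3060 days = 8.378 years.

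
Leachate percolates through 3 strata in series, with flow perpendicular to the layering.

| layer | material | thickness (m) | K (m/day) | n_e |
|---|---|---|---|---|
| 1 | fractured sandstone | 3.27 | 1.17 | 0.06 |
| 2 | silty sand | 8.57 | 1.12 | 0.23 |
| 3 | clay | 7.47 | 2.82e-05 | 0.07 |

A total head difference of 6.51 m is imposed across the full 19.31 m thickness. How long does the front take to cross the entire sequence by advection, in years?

300

With flow normal to the layers, continuity requires the same specific discharge q through every layer.
Σ(b_i/K_i) = 3.27/1.17 + 8.57/1.12 + 7.47/2.82e-05 = 2.649e+05 d.
q = Δh / Σ(b_i/K_i) = 6.51 / 2.649e+05 = 2.457e-05 m/day.
In each layer the seepage velocity is v_i = q/n_i, so the layer transit time is t_i = b_i·n_i / q:
  layer 1 (fractured sandstone): t_1 = 3.27 × 0.06 / 2.457e-05 = 7984 d
  layer 2 (silty sand): t_2 = 8.57 × 0.23 / 2.457e-05 = 80208 d
  layer 3 (clay): t_3 = 7.47 × 0.07 / 2.457e-05 = 21278 d
Total t = Σ t_i = 1.095e+05 days = 299.7 years.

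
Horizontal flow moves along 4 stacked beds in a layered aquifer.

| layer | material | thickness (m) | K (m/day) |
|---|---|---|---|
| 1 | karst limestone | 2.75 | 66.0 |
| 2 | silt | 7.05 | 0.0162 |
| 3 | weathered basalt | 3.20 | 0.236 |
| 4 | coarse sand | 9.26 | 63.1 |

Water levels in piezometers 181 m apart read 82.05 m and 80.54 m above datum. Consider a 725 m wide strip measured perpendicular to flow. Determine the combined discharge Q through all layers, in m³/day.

4640

Flow is parallel to layering, so each bed carries its own Darcy discharge and the transmissivities add.
Σ(K_i·b_i) = 66.0×2.75 + 0.0162×7.05 + 0.236×3.20 + 63.1×9.26 = 766.7 m²/day.
Hydraulic gradient i = (82.05 − 80.54) / 181 = 1.51 / 181 = 0.008343.
Q = Σ(K_i·b_i) · W · i = 766.7 × 725 × 0.008343 = 4637 m³/day.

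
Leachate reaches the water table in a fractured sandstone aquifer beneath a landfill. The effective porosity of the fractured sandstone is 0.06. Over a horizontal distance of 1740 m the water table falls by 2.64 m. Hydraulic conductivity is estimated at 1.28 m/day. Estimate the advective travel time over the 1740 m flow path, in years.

147

Hydraulic gradient i = Δh / L = 2.64 / 1740 = 0.001517.
Darcy flux q = K · i = 1.280 × 0.001517 = 0.001942 m/day.
Seepage velocity v = q / n_e = 0.001942 / 0.06 = 0.03237 m/day.
Travel time t = L / v = 1740 / 0.03237 = 53757 days = 147.2 years.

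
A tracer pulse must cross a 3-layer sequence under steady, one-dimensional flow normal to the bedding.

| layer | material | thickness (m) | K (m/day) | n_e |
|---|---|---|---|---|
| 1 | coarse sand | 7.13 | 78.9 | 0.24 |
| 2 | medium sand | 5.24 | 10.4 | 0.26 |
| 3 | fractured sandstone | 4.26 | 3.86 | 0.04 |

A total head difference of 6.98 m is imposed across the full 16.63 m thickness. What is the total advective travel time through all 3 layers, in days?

0.789

With flow normal to the layers, continuity requires the same specific discharge q through every layer.
Σ(b_i/K_i) = 7.13/78.9 + 5.24/10.4 + 4.26/3.86 = 1.698 d.
q = Δh / Σ(b_i/K_i) = 6.98 / 1.698 = 4.111 m/day.
In each layer the seepage velocity is v_i = q/n_i, so the layer transit time is t_i = b_i·n_i / q:
  layer 1 (coarse sand): t_1 = 7.13 × 0.24 / 4.111 = 0.4162 d
  layer 2 (medium sand): t_2 = 5.24 × 0.26 / 4.111 = 0.3314 d
  layer 3 (fractured sandstone): t_3 = 4.26 × 0.04 / 4.111 = 0.04145 d
Total t = Σ t_i = 0.7891 days.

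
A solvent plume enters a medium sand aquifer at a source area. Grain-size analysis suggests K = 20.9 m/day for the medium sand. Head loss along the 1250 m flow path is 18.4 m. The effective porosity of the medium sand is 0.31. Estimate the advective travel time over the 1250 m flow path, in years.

Hydraulic gradient i = Δh / L = 18.4 / 1250 = 0.01472.
Darcy flux q = K · i = 20.90 × 0.01472 = 0.3076 m/day.
Seepage velocity v = q / n_e = 0.3076 / 0.31 = 0.9924 m/day.
Travel time t = L / v = 1250 / 0.9924 = 1260 days = 3.448 years.

3.45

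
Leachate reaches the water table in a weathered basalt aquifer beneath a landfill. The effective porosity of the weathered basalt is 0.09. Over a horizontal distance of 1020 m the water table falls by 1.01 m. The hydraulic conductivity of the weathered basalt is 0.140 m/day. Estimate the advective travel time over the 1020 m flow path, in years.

Hydraulic gradient i = Δh / L = 1.01 / 1020 = 0.0009902.
Darcy flux q = K · i = 0.1400 × 0.0009902 = 0.0001386 m/day.
Seepage velocity v = q / n_e = 0.0001386 / 0.09 = 0.001540 m/day.
Travel time t = L / v = 1020 / 0.001540 = 6.622e+05 days = 1813 years.

1810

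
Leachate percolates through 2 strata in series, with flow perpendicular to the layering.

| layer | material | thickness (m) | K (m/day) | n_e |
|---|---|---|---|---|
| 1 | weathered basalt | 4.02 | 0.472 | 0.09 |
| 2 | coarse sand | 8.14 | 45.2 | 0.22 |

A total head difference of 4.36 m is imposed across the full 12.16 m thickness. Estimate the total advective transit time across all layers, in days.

With flow normal to the layers, continuity requires the same specific discharge q through every layer.
Σ(b_i/K_i) = 4.02/0.472 + 8.14/45.2 = 8.697 d.
q = Δh / Σ(b_i/K_i) = 4.36 / 8.697 = 0.5013 m/day.
In each layer the seepage velocity is v_i = q/n_i, so the layer transit time is t_i = b_i·n_i / q:
  layer 1 (weathered basalt): t_1 = 4.02 × 0.09 / 0.5013 = 0.7217 d
  layer 2 (coarse sand): t_2 = 8.14 × 0.22 / 0.5013 = 3.572 d
Total t = Σ t_i = 4.294 days.

4.29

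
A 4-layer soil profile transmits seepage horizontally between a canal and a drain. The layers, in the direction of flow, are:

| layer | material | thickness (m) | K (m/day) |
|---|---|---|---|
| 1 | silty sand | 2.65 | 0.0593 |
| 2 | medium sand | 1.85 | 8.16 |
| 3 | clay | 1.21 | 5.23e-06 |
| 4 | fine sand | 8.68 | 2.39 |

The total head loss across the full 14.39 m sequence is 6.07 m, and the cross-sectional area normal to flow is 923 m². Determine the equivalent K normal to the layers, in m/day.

6.22e-05

Flow is perpendicular to layering, so the layers act in series and the equivalent K is the thickness-weighted harmonic mean.
Total thickness L = 2.65 + 1.85 + 1.21 + 8.68 = 14.39 m.
Σ(b_i/K_i) = 2.65/0.0593 + 1.85/8.16 + 1.21/5.23e-06 + 8.68/2.39 = 2.314e+05 d.
K_eq = L / Σ(b_i/K_i) = 14.39 / 2.314e+05 = 6.219e-05 m/day.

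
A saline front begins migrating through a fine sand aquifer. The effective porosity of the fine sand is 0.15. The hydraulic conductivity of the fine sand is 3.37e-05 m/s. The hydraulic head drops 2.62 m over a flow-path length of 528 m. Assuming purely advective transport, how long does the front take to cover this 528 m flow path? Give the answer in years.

Convert K: 3.37e-05 m/s × 86400 = 2.912 m/day.
Hydraulic gradient i = Δh / L = 2.62 / 528 = 0.004962.
Darcy flux q = K · i = 2.912 × 0.004962 = 0.01445 m/day.
Seepage velocity v = q / n_e = 0.01445 / 0.15 = 0.09632 m/day.
Travel time t = L / v = 528 / 0.09632 = 5482 days = 15.01 years.

15.0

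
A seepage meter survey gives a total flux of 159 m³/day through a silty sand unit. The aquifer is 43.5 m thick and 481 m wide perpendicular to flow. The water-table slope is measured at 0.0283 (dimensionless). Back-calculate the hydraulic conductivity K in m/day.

Cross-sectional area A = 481 × 43.5 = 20924 m².
Hydraulic gradient i = 0.0283.
From Q = K·A·i, K = Q / (A·i) = 159 / (20924 × 0.02830) = 0.2685 m/day.

0.269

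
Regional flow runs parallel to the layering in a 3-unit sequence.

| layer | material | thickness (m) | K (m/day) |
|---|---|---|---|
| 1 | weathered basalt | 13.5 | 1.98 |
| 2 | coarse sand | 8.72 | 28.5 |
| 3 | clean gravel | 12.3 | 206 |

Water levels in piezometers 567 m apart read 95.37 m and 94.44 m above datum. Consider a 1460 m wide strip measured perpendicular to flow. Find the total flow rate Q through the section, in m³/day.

Flow is parallel to layering, so each bed carries its own Darcy discharge and the transmissivities add.
Σ(K_i·b_i) = 1.98×13.5 + 28.5×8.72 + 206×12.3 = 2809 m²/day.
Hydraulic gradient i = (95.37 − 94.44) / 567 = 0.93 / 567 = 0.001640.
Q = Σ(K_i·b_i) · W · i = 2809 × 1460 × 0.001640 = 6727 m³/day.

6730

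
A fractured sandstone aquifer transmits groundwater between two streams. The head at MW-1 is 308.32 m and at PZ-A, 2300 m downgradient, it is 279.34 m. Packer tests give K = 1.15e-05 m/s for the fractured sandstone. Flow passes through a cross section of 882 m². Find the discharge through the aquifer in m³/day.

Convert K: 1.15e-05 m/s × 86400 = 0.9936 m/day.
Hydraulic gradient i = (308.32 − 279.34) / 2300 = 28.98 / 2300 = 0.01260.
Darcy's law: Q = K · A · i = 0.9936 × 882.0 × 0.01260 = 11.04 m³/day.

11.0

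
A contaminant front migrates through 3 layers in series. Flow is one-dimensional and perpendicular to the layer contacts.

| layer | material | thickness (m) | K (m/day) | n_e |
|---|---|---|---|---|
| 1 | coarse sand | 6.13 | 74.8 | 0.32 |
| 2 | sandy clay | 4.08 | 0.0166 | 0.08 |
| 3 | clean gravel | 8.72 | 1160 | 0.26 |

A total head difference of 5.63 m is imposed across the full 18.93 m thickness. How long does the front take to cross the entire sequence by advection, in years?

0.545

With flow normal to the layers, continuity requires the same specific discharge q through every layer.
Σ(b_i/K_i) = 6.13/74.8 + 4.08/0.0166 + 8.72/1160 = 245.9 d.
q = Δh / Σ(b_i/K_i) = 5.63 / 245.9 = 0.02290 m/day.
In each layer the seepage velocity is v_i = q/n_i, so the layer transit time is t_i = b_i·n_i / q:
  layer 1 (coarse sand): t_1 = 6.13 × 0.32 / 0.02290 = 85.67 d
  layer 2 (sandy clay): t_2 = 4.08 × 0.08 / 0.02290 = 14.25 d
  layer 3 (clean gravel): t_3 = 8.72 × 0.26 / 0.02290 = 99.01 d
Total t = Σ t_i = 198.9 days = 0.5447 years.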